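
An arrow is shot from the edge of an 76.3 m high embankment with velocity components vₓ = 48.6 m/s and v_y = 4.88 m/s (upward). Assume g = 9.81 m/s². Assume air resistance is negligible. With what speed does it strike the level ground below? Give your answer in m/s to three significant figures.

The projectile lands when y = 76.3 + (4.880) t − ½·9.81·t² = 0. Positive root: t = (4.880 + √(4.880² + 2·9.81·76.3)) / 9.81 = (4.880 + 39.00) / 9.81 = 4.473 s.
Vertical velocity at impact: v_y = v_y0 − g t = 4.880 − 9.81 × 4.473 = −39.00 m/s.
Speed: |v| = √(vₓ² + v_y²) = √(48.60² + 39.00²) = 62.31 m/s.

62.3 m/s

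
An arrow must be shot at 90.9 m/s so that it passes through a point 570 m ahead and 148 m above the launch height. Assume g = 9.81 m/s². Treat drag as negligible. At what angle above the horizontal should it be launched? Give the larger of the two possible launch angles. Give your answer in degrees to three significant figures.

64.8°

Trajectory: y = x tanθ − g x² (1 + tan²θ)/(2v₀²). With x = 570, y = 148, v₀ = 90.9, g = 9.81:
192.9 tan²θ − 570 tanθ + (340.9) = 0.
tanθ = [570 ± √(570² − 4 × 192.9 × (340.9))] / (2 × 192.9) = (570 ± 248.9) / 385.7, giving tanθ = 0.8325 or 2.123.
θ = 39.78° or 64.78°; the larger is 64.78°.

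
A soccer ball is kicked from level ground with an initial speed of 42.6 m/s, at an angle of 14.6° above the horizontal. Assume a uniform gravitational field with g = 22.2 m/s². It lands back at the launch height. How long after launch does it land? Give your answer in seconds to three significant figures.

vₓ = 42.60 cos 14.6° = 41.22 m/s; v_y0 = 42.60 sin 14.6° = 10.74 m/s.
Landing at launch height ⇒ T = 2 v_y0 / g = 2 × 10.74 / 22.2 = 0.9674 s.

0.967 s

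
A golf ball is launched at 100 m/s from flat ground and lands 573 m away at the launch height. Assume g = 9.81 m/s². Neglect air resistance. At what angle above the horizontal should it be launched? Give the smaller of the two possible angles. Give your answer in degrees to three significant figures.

17.1°

From R = (v₀²/g) sin 2θ: sin 2θ = 9.81 × 573 / 10000 = 0.5621.
2θ = 34.20° or 180° − 34.20° = 145.8°, so θ = 17.10° or 72.90°.
The smaller angle is 17.10°.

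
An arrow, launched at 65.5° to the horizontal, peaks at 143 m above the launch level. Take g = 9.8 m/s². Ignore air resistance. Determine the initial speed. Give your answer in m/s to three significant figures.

At the peak v_y = 0, so v_y0 = √(2gH) = √(2 × 9.80 × 143) = 52.94 m/s.
v_y0 = v₀ sin θ ⇒ v₀ = 52.94 / sin 65.5° = 58.18 m/s.

58.2 m/s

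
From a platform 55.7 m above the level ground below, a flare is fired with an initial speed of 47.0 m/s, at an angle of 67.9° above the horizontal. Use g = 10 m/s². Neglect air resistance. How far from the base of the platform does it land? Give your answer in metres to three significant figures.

Horizontal component vₓ = 47.00 cos 67.9° = 17.68 m/s; vertical v_y0 = 47.00 sin 67.9° = 43.55 m/s.
The projectile lands when y = 55.7 + (43.55) t − ½·10.0·t² = 0. Positive root: t = (43.55 + √(43.55² + 2·10.0·55.7)) / 10.0 = (43.55 + 54.87) / 10.0 = 9.841 s.
Horizontal distance: R = vₓ t = 17.68 × 9.841 = 174.0 m.

174 m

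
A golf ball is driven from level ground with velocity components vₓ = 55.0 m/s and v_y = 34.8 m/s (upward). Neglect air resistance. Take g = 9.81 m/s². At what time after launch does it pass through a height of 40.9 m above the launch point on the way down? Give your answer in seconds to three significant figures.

Height y(t) = 34.80 t − 4.905 t² = 40.9 gives 4.905 t² − 34.80 t + 40.9 = 0.
t = [34.80 ± √(34.80² − 2·9.81·40.9)] / 9.81 = (34.80 ± 20.21) / 9.81, so t = 1.487 s or t = 5.608 s.
The descending-branch root is 5.608 s.

5.61 s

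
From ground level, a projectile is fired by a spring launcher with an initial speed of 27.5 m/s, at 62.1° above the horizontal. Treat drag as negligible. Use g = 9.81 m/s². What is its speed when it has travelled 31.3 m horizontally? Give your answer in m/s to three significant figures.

12.9 m/s

Components: vₓ = 27.50 cos 62.1° = 12.87 m/s, v_y0 = 27.50 sin 62.1° = 24.30 m/s.
Time to reach x = 31.3 m: t = x/vₓ = 31.3/12.87 = 2.432 s.
Vertical velocity there: v_y = v_y0 − g t = 24.30 − 9.81 × 2.432 = 0.4419 m/s.
Speed: √(vₓ² + v_y²) = √(12.87² + 0.4419²) = 12.88 m/s.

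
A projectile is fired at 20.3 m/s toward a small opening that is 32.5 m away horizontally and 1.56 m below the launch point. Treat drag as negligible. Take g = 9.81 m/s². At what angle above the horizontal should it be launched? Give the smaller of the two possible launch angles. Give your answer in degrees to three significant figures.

Trajectory: y = x tanθ − g x² (1 + tan²θ)/(2v₀²). With x = 32.5, y = −1.56, v₀ = 20.3, g = 9.81:
12.57 tan²θ − 32.5 tanθ + (11.01) = 0.
tanθ = [32.5 ± √(32.5² − 4 × 12.57 × (11.01))] / (2 × 12.57) = (32.5 ± 22.42) / 25.14, giving tanθ = 0.4011 or 2.184.
θ = 21.85° or 65.40°; the smaller is 21.85°.

21.9°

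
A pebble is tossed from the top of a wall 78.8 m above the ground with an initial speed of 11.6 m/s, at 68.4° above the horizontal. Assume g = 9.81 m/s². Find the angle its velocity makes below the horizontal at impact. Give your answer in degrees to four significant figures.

Components: vₓ = 11.60 cos 68.4° = 4.270 m/s, v_y0 = 11.60 sin 68.4° = 10.79 m/s.
The projectile lands when y = 78.8 + (10.79) t − ½·9.81·t² = 0. Positive root: t = (10.79 + √(10.79² + 2·9.81·78.8)) / 9.81 = (10.79 + 40.77) / 9.81 = 5.256 s.
At impact: v_y = v_y0 − g t = −40.77 m/s; vₓ = 4.270 m/s.
Angle below horizontal: arctan(|v_y|/vₓ) = arctan(40.77/4.270) = 84.02°.

84.02°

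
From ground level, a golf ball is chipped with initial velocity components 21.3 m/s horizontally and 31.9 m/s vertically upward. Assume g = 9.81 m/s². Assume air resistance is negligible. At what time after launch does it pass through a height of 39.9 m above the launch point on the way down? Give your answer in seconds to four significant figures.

4.814 s

Height y(t) = 31.90 t − 4.905 t² = 39.9 gives 4.905 t² − 31.90 t + 39.9 = 0.
Quadratic formula: t = (31.90 ± √234.77) / 9.81 = (31.90 ± 15.32) / 9.81 → t = 1.690 s or 4.814 s.
The descending-branch root is 4.814 s.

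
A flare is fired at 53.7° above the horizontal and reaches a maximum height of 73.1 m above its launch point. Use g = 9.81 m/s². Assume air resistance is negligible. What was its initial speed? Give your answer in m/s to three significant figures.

At the peak v_y = 0, so v_y0 = √(2gH) = √(2 × 9.81 × 73.1) = 37.87 m/s.
v_y0 = v₀ sin θ ⇒ v₀ = 37.87 / sin 53.7° = 46.99 m/s.

47.0 m/s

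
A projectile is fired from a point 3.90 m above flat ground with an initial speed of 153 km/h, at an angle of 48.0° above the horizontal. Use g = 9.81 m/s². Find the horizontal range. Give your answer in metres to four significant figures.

Convert: 153 km/h = 153/3.6 = 42.50 m/s.
Resolve: vₓ = 42.50 cos 48.0° = 28.44 m/s and v_y0 = 42.50 sin 48.0° = 31.58 m/s.
Vertical motion (up positive, ground at y = 0): 4.905 t² − (31.58) t − 3.90 = 0, so t = (31.58 + √(31.58² + 2·9.81·3.90)) / 9.81 = (31.58 + 32.77) / 9.81 = 6.560 s.
Horizontal distance: R = vₓ t = 28.44 × 6.560 = 186.6 m.

186.6 m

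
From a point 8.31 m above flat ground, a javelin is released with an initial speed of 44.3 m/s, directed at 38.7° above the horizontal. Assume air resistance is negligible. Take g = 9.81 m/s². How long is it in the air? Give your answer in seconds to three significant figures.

vₓ = 44.30 cos 38.7° = 34.57 m/s; v_y0 = 44.30 sin 38.7° = 27.70 m/s.
With up positive and y = 0 at the ground: y(t) = 8.31 + (27.70) t − 4.905 t². Setting y = 0 and taking the positive root: t = [27.70 + √(27.70² + 2·9.81·8.31)] / 9.81 = (27.70 + 30.50) / 9.81 = 5.933 s.

5.93 s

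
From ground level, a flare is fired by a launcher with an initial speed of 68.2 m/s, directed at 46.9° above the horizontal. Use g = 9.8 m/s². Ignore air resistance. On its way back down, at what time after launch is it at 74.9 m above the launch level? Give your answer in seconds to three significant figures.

8.33 s

Components: vₓ = 68.20 cos 46.9° = 46.60 m/s, v_y0 = 68.20 sin 46.9° = 49.80 m/s.
Require v_y0 t − ½ g t² = 74.9, i.e. 4.900 t² − 49.80 t + 74.9 = 0.
t = [49.80 ± √(49.80² − 2·9.80·74.9)] / 9.80 = (49.80 ± 31.81) / 9.80, so t = 1.836 s or t = 8.327 s.
The descending-branch root is 8.327 s.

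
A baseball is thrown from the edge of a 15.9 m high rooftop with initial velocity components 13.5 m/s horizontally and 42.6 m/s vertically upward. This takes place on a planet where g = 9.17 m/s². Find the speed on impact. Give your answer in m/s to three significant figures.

With up positive and y = 0 at the ground: y(t) = 15.9 + (42.60) t − 4.585 t². Setting y = 0 and taking the positive root: t = [42.60 + √(42.60² + 2·9.17·15.9)] / 9.17 = (42.60 + 45.90) / 9.17 = 9.651 s.
Vertical velocity at impact: v_y = v_y0 − g t = 42.60 − 9.17 × 9.651 = −45.90 m/s.
Speed: |v| = √(vₓ² + v_y²) = √(13.50² + 45.90²) = 47.84 m/s.

47.8 m/s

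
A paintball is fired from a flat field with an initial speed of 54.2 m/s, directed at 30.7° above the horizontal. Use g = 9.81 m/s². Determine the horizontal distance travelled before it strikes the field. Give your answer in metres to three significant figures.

263 m

Resolve: vₓ = 54.20 cos 30.7° = 46.60 m/s and v_y0 = 54.20 sin 30.7° = 27.67 m/s.
Time aloft: T = 2 v_y0 / g = 2 × 27.67 / 9.81 = 5.641 s.
Horizontal distance R = vₓ T = 46.60 × 5.641 = 262.9 m.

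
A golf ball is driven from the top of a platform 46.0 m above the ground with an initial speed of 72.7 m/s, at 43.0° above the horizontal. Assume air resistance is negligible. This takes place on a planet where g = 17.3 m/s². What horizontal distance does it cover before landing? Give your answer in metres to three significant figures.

vₓ = 72.70 cos 43.0° = 53.17 m/s; v_y0 = 72.70 sin 43.0° = 49.58 m/s.
The projectile lands when y = 46.0 + (49.58) t − ½·17.3·t² = 0. Positive root: t = (49.58 + √(49.58² + 2·17.3·46.0)) / 17.3 = (49.58 + 63.64) / 17.3 = 6.545 s.
Horizontal distance: R = vₓ t = 53.17 × 6.545 = 348.0 m.

348 m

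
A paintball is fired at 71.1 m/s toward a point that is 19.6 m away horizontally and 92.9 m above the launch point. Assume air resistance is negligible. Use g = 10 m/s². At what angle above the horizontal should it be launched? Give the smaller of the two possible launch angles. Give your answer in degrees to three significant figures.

79.3°

Trajectory: y = x tanθ − g x² (1 + tan²θ)/(2v₀²). With x = 19.6, y = 92.9, v₀ = 71.1, g = 10.0:
0.3800 tan²θ − 19.6 tanθ + (93.28) = 0.
tanθ = [19.6 ± √(19.6² − 4 × 0.3800 × (93.28))] / (2 × 0.3800) = (19.6 ± 15.57) / 0.7599, giving tanθ = 5.305 or 46.28.
θ = 79.32° or 88.76°; the smaller is 79.32°.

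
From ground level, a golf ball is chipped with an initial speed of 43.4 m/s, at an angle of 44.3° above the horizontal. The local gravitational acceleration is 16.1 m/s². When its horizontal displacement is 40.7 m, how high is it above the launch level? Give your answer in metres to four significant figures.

Horizontal component vₓ = 43.40 cos 44.3° = 31.06 m/s; vertical v_y0 = 43.40 sin 44.3° = 30.31 m/s.
Time to reach x = 40.7 m: t = x/vₓ = 40.7/31.06 = 1.310 s.
Height: y = v_y0 t − ½ g t² = 30.31 × 1.310 − 8.050 × 1.310² = 39.72 − 13.82 = 25.90 m.

25.90 m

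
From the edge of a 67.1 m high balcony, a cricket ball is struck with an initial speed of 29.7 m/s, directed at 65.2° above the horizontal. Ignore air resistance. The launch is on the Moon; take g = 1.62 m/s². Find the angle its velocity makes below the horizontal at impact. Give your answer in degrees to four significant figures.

Horizontal component vₓ = 29.70 cos 65.2° = 12.46 m/s; vertical v_y0 = 29.70 sin 65.2° = 26.96 m/s.
The projectile lands when y = 67.1 + (26.96) t − ½·1.62·t² = 0. Positive root: t = (26.96 + √(26.96² + 2·1.62·67.1)) / 1.62 = (26.96 + 30.73) / 1.62 = 35.61 s.
At impact: v_y = v_y0 − g t = −30.73 m/s; vₓ = 12.46 m/s.
Angle below horizontal: arctan(|v_y|/vₓ) = arctan(30.73/12.46) = 67.93°.

67.93°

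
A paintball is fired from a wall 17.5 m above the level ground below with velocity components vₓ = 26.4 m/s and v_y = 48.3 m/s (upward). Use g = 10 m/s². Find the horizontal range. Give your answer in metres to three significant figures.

264 m

Vertical motion (up positive, ground at y = 0): 5.000 t² − (48.30) t − 17.5 = 0, so t = (48.30 + √(48.30² + 2·10.0·17.5)) / 10.0 = (48.30 + 51.80) / 10.0 = 10.01 s.
Horizontal distance: R = vₓ t = 26.40 × 10.01 = 264.3 m.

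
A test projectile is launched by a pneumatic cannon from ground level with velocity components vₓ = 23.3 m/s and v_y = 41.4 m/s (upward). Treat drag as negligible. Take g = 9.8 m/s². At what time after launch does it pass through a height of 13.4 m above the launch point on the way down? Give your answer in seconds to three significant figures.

Height y(t) = 41.40 t − 4.900 t² = 13.4 gives 4.900 t² − 41.40 t + 13.4 = 0.
t = [41.40 ± √(41.40² − 2·9.80·13.4)] / 9.80 = (41.40 ± 38.10) / 9.80, so t = 0.3371 s or t = 8.112 s.
The descending-branch root is 8.112 s.

8.11 s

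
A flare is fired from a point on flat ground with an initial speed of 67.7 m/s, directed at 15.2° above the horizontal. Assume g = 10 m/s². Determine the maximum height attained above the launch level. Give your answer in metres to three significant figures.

15.8 m

Components: vₓ = 67.70 cos 15.2° = 65.33 m/s, v_y0 = 67.70 sin 15.2° = 17.75 m/s.
At the apex v_y = 0, so H = v_y0²/(2g) = 17.75²/20.00 = 15.75 m.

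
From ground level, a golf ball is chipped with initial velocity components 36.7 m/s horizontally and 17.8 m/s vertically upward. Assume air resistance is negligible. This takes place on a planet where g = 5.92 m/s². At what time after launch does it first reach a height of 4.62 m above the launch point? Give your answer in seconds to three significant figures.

0.272 s

Require v_y0 t − ½ g t² = 4.62, i.e. 2.960 t² − 17.80 t + 4.62 = 0.
Quadratic formula: t = (17.80 ± √262.14) / 5.92 = (17.80 ± 16.19) / 5.92 → t = 0.2718 s or 5.742 s.
The first (ascending) time is 0.2718 s.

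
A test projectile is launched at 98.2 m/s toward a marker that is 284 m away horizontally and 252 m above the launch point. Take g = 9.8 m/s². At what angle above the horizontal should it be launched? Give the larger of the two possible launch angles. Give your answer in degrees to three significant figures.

Trajectory: y = x tanθ − g x² (1 + tan²θ)/(2v₀²). With x = 284, y = 252, v₀ = 98.2, g = 9.80:
40.98 tan²θ − 284 tanθ + (293.0) = 0.
tanθ = [284 ± √(284² − 4 × 40.98 × (293.0))] / (2 × 40.98) = (284 ± 180.6) / 81.97, giving tanθ = 1.261 or 5.668.
θ = 51.59° or 80.00°; the larger is 80.00°.

80.0°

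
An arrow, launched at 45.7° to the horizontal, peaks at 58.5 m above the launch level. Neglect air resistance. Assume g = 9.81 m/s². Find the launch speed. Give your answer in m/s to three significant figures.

47.3 m/s

At the peak v_y = 0, so v_y0 = √(2gH) = √(2 × 9.81 × 58.5) = 33.88 m/s.
v_y0 = v₀ sin θ ⇒ v₀ = 33.88 / sin 45.7° = 47.34 m/s.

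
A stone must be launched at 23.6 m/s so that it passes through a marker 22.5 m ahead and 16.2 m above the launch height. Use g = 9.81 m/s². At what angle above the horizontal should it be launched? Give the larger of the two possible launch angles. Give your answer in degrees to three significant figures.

75.4°

Trajectory: y = x tanθ − g x² (1 + tan²θ)/(2v₀²). With x = 22.5, y = 16.2, v₀ = 23.6, g = 9.81:
4.458 tan²θ − 22.5 tanθ + (20.66) = 0.
tanθ = [22.5 ± √(22.5² − 4 × 4.458 × (20.66))] / (2 × 4.458) = (22.5 ± 11.74) / 8.917, giving tanθ = 1.207 or 3.840.
θ = 50.35° or 75.40°; the larger is 75.40°.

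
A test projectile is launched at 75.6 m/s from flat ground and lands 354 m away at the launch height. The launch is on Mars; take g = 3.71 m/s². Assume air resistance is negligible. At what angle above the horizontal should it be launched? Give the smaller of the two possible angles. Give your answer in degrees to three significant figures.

6.64°

Level-ground range R = v₀² sin(2θ)/g ⇒ sin(2θ) = gR/v₀² = 3.71 × 354 / 75.6² = 0.2298.
2θ = 13.28° or 180° − 13.28° = 166.7°, so θ = 6.642° or 83.36°.
The smaller angle is 6.642°.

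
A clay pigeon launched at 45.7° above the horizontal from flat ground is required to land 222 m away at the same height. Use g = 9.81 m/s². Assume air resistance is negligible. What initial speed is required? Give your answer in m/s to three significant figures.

On level ground R = v₀² sin 2θ / g ⇒ v₀ = √(gR / sin 2θ).
v₀ = √(9.81 × 222 / sin 91.40°) = √(2178 / 0.9997) = √2178.5 = 46.67 m/s.

46.7 m/s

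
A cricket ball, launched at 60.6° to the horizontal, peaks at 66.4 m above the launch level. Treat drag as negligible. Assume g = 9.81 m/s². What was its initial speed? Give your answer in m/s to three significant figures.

41.4 m/s

At the peak v_y = 0, so v_y0 = √(2gH) = √(2 × 9.81 × 66.4) = 36.09 m/s.
v_y0 = v₀ sin θ ⇒ v₀ = 36.09 / sin 60.6° = 41.43 m/s.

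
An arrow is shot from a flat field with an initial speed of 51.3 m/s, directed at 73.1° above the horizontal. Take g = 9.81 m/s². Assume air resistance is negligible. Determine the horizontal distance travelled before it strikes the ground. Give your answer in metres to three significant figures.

vₓ = 51.30 cos 73.1° = 14.91 m/s; v_y0 = 51.30 sin 73.1° = 49.08 m/s.
Time aloft: T = 2 v_y0 / g = 2 × 49.08 / 9.81 = 10.01 s.
Horizontal distance R = vₓ T = 14.91 × 10.01 = 149.2 m.

149 m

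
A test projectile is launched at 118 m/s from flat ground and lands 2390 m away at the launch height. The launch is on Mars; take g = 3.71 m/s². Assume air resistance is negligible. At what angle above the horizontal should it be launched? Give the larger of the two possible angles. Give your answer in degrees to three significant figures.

70.2°

Level-ground range R = v₀² sin(2θ)/g ⇒ sin(2θ) = gR/v₀² = 3.71 × 2390 / 118² = 0.6368.
2θ = 39.55° or 180° − 39.55° = 140.4°, so θ = 19.78° or 70.22°.
The larger angle is 70.22°.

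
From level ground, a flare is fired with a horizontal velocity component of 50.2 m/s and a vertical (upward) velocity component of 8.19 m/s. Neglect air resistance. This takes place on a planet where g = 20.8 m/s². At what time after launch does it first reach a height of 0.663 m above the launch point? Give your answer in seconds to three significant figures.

0.0916 s

Require v_y0 t − ½ g t² = 0.663, i.e. 10.40 t² − 8.190 t + 0.663 = 0.
t = [8.190 ± √(8.190² − 2·20.8·0.663)] / 20.8 = (8.190 ± 6.285) / 20.8, so t = 0.09161 s or t = 0.6959 s.
The first (ascending) time is 0.09161 s.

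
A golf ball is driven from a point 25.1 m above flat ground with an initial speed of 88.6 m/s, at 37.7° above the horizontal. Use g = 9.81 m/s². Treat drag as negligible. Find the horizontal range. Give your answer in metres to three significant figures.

806 m

Components: vₓ = 88.60 cos 37.7° = 70.10 m/s, v_y0 = 88.60 sin 37.7° = 54.18 m/s.
The projectile lands when y = 25.1 + (54.18) t − ½·9.81·t² = 0. Positive root: t = (54.18 + √(54.18² + 2·9.81·25.1)) / 9.81 = (54.18 + 58.55) / 9.81 = 11.49 s.
Horizontal distance: R = vₓ t = 70.10 × 11.49 = 805.6 m.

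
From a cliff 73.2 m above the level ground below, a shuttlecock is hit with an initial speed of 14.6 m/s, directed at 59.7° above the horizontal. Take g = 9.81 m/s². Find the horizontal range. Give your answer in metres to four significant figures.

Resolve: vₓ = 14.60 cos 59.7° = 7.366 m/s and v_y0 = 14.60 sin 59.7° = 12.61 m/s.
Vertical motion (up positive, ground at y = 0): 4.905 t² − (12.61) t − 73.2 = 0, so t = (12.61 + √(12.61² + 2·9.81·73.2)) / 9.81 = (12.61 + 39.94) / 9.81 = 5.356 s.
Horizontal distance: R = vₓ t = 7.366 × 5.356 = 39.45 m.

39.45 m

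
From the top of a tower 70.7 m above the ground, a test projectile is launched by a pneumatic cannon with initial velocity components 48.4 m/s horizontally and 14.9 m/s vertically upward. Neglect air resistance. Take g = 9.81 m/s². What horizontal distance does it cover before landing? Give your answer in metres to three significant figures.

The projectile lands when y = 70.7 + (14.90) t − ½·9.81·t² = 0. Positive root: t = (14.90 + √(14.90² + 2·9.81·70.7)) / 9.81 = (14.90 + 40.11) / 9.81 = 5.608 s.
Horizontal distance: R = vₓ t = 48.40 × 5.608 = 271.4 m.

271 m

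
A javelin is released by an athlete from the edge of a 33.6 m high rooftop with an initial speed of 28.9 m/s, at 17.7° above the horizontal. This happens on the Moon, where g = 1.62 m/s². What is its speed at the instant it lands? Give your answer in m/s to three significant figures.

vₓ = 28.90 cos 17.7° = 27.53 m/s; v_y0 = 28.90 sin 17.7° = 8.787 m/s.
The projectile lands when y = 33.6 + (8.787) t − ½·1.62·t² = 0. Positive root: t = (8.787 + √(8.787² + 2·1.62·33.6)) / 1.62 = (8.787 + 13.64) / 1.62 = 13.84 s.
Vertical velocity at impact: v_y = v_y0 − g t = 8.787 − 1.62 × 13.84 = −13.64 m/s.
Speed: |v| = √(vₓ² + v_y²) = √(27.53² + 13.64²) = 30.73 m/s.

30.7 m/s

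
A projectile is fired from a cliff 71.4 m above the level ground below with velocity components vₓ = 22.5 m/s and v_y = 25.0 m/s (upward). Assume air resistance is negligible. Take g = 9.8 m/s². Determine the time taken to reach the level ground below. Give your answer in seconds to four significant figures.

7.142 s

With up positive and y = 0 at the ground: y(t) = 71.4 + (25.00) t − 4.900 t². Setting y = 0 and taking the positive root: t = [25.00 + √(25.00² + 2·9.80·71.4)] / 9.80 = (25.00 + 44.99) / 9.80 = 7.142 s.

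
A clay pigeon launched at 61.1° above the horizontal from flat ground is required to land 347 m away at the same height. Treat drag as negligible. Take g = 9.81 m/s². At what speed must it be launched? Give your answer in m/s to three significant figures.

63.4 m/s

Level-ground range: R = v₀² sin(2θ)/g, so v₀ = √(gR / sin 2θ).
v₀ = √(9.81 × 347 / sin 122.2°) = √(3404 / 0.8462) = √4022.8 = 63.43 m/s.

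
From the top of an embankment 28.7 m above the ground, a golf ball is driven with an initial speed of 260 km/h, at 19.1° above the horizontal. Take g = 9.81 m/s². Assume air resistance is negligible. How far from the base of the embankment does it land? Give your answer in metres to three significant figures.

397 m

Convert: 260 km/h = 260/3.6 = 72.22 m/s.
Resolve: vₓ = 72.22 cos 19.1° = 68.25 m/s and v_y0 = 72.22 sin 19.1° = 23.63 m/s.
With up positive and y = 0 at the ground: y(t) = 28.7 + (23.63) t − 4.905 t². Setting y = 0 and taking the positive root: t = [23.63 + √(23.63² + 2·9.81·28.7)] / 9.81 = (23.63 + 33.49) / 9.81 = 5.823 s.
Horizontal distance: R = vₓ t = 68.25 × 5.823 = 397.4 m.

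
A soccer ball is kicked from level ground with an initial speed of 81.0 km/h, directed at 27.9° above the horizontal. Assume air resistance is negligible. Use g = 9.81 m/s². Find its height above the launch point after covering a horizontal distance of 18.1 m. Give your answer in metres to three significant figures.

Convert: 81.0 km/h = 81.0/3.6 = 22.50 m/s.
vₓ = 22.50 cos 27.9° = 19.88 m/s; v_y0 = 22.50 sin 27.9° = 10.53 m/s.
x = vₓ t ⇒ t = 18.1/19.88 = 0.9102 s.
Height: y = v_y0 t − ½ g t² = 10.53 × 0.9102 − 4.905 × 0.9102² = 9.583 − 4.064 = 5.519 m.

5.52 m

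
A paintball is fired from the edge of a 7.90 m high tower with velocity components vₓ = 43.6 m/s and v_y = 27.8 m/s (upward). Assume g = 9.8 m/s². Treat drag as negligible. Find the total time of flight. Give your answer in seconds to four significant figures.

With up positive and y = 0 at the ground: y(t) = 7.90 + (27.80) t − 4.900 t². Setting y = 0 and taking the positive root: t = [27.80 + √(27.80² + 2·9.80·7.90)] / 9.80 = (27.80 + 30.46) / 9.80 = 5.945 s.

5.945 s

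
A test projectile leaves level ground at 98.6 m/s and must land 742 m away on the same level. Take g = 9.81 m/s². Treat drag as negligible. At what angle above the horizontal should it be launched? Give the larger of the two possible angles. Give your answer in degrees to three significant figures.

65.8°

From R = (v₀²/g) sin 2θ: sin 2θ = 9.81 × 742 / 9722.0 = 0.7487.
2θ = 48.48° or 180° − 48.48° = 131.5°, so θ = 24.24° or 65.76°.
The larger angle is 65.76°.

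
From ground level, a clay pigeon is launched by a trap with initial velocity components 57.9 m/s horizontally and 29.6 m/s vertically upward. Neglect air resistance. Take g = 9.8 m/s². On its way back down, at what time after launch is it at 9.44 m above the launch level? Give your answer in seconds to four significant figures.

Require v_y0 t − ½ g t² = 9.44, i.e. 4.900 t² − 29.60 t + 9.44 = 0.
t = [29.60 ± √(29.60² − 2·9.80·9.44)] / 9.80 = (29.60 ± 26.29) / 9.80, so t = 0.3378 s or t = 5.703 s.
The descending-branch root is 5.703 s.

5.703 s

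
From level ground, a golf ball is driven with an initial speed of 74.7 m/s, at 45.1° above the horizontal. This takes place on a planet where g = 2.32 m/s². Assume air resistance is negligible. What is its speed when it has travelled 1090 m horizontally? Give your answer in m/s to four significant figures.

Resolve: vₓ = 74.70 cos 45.1° = 52.73 m/s and v_y0 = 74.70 sin 45.1° = 52.91 m/s.
x = vₓ t ⇒ t = 1090/52.73 = 20.67 s.
Vertical velocity there: v_y = v_y0 − g t = 52.91 − 2.32 × 20.67 = 4.954 m/s.
Speed: √(vₓ² + v_y²) = √(52.73² + 4.954²) = 52.96 m/s.

52.96 m/s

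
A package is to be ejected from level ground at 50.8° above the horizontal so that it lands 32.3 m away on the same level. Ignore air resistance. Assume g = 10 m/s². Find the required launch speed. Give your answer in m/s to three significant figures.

On level ground R = v₀² sin 2θ / g ⇒ v₀ = √(gR / sin 2θ).
v₀ = √(10.0 × 32.3 / sin 101.6°) = √(323.0 / 0.9796) = √329.73 = 18.16 m/s.

18.2 m/s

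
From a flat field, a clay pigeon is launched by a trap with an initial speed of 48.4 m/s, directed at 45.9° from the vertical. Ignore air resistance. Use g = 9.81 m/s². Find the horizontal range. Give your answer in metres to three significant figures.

239 m

vₓ = 48.40 sin 45.9° = 34.76 m/s; v_y0 = 48.40 cos 45.9° = 33.68 m/s.
Flight time T = 2 v_y0 / g = 6.867 s.
Range: R = vₓ T = 34.76 × 6.867 = 238.7 m.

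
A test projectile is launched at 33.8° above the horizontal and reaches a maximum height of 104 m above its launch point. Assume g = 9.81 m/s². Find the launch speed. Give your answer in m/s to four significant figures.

81.20 m/s

At the peak v_y = 0, so v_y0 = √(2gH) = √(2 × 9.81 × 104) = 45.17 m/s.
v_y0 = v₀ sin θ ⇒ v₀ = 45.17 / sin 33.8° = 81.20 m/s.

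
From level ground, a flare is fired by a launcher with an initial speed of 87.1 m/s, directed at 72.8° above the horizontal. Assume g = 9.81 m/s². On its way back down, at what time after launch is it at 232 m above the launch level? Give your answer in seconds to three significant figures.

13.4 s

Components: vₓ = 87.10 cos 72.8° = 25.76 m/s, v_y0 = 87.10 sin 72.8° = 83.20 m/s.
Set y = v_y0 t − ½ g t² = 232: 4.905 t² − 83.20 t + 232 = 0.
Quadratic formula: t = (83.20 ± √2371.2) / 9.81 = (83.20 ± 48.69) / 9.81 → t = 3.518 s or 13.45 s.
The descending-branch root is 13.45 s.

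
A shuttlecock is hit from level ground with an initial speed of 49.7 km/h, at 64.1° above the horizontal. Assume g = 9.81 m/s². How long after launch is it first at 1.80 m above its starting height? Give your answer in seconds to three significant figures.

0.154 s

Convert: 49.7 km/h = 49.7/3.6 = 13.81 m/s.
Resolve: vₓ = 13.81 cos 64.1° = 6.030 m/s and v_y0 = 13.81 sin 64.1° = 12.42 m/s.
Require v_y0 t − ½ g t² = 1.80, i.e. 4.905 t² − 12.42 t + 1.80 = 0.
Quadratic formula: t = (12.42 ± √118.91) / 9.81 = (12.42 ± 10.90) / 9.81 → t = 0.1543 s or 2.378 s.
The first (ascending) time is 0.1543 s.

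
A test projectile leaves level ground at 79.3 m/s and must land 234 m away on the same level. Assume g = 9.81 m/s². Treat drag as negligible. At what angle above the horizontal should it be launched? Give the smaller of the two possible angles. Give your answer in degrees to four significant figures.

R = v₀² sin 2θ / g gives sin 2θ = gR/v₀² = 9.81·234/79.3² = 0.3650.
2θ = 21.41° or 180° − 21.41° = 158.6°, so θ = 10.70° or 79.30°.
The smaller angle is 10.70°.

10.70°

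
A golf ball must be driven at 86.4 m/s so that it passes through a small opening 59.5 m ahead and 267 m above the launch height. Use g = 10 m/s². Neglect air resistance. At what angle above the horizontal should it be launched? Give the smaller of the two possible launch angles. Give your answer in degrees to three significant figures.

80.4°

Trajectory: y = x tanθ − g x² (1 + tan²θ)/(2v₀²). With x = 59.5, y = 267, v₀ = 86.4, g = 10.0:
2.371 tan²θ − 59.5 tanθ + (269.4) = 0.
tanθ = [59.5 ± √(59.5² − 4 × 2.371 × (269.4))] / (2 × 2.371) = (59.5 ± 31.39) / 4.742, giving tanθ = 5.927 or 19.16.
θ = 80.42° or 87.01°; the smaller is 80.42°.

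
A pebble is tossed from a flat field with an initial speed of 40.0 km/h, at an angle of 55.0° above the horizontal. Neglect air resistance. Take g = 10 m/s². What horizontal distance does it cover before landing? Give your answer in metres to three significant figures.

Convert: 40.0 km/h = 40.0/3.6 = 11.11 m/s.
Resolve: vₓ = 11.11 cos 55.0° = 6.373 m/s and v_y0 = 11.11 sin 55.0° = 9.102 m/s.
Time aloft: T = 2 v_y0 / g = 2 × 9.102 / 10.0 = 1.820 s.
Horizontal distance R = vₓ T = 6.373 × 1.820 = 11.60 m.

11.6 m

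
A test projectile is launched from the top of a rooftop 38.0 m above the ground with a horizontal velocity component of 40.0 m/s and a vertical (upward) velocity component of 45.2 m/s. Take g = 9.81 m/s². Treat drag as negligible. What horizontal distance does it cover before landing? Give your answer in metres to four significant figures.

399.6 m

Vertical motion (up positive, ground at y = 0): 4.905 t² − (45.20) t − 38.0 = 0, so t = (45.20 + √(45.20² + 2·9.81·38.0)) / 9.81 = (45.20 + 52.81) / 9.81 = 9.991 s.
Horizontal distance: R = vₓ t = 40.00 × 9.991 = 399.6 m.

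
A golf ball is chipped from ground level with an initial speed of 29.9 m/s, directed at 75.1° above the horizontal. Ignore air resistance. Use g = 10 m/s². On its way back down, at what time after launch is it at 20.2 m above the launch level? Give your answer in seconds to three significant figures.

Resolve: vₓ = 29.90 cos 75.1° = 7.688 m/s and v_y0 = 29.90 sin 75.1° = 28.89 m/s.
Set y = v_y0 t − ½ g t² = 20.2: 5.000 t² − 28.89 t + 20.2 = 0.
Quadratic formula: t = (28.89 ± √430.90) / 10.0 = (28.89 ± 20.76) / 10.0 → t = 0.8137 s or 4.965 s.
The descending-branch root is 4.965 s.

4.97 s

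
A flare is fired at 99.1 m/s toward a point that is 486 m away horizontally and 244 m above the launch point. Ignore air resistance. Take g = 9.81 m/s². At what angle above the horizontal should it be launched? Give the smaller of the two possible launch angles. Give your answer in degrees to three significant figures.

Trajectory: y = x tanθ − g x² (1 + tan²θ)/(2v₀²). With x = 486, y = 244, v₀ = 99.1, g = 9.81:
118.0 tan²θ − 486 tanθ + (362.0) = 0.
tanθ = [486 ± √(486² − 4 × 118.0 × (362.0))] / (2 × 118.0) = (486 ± 255.7) / 235.9, giving tanθ = 0.9760 or 3.144.
θ = 44.30° or 72.35°; the smaller is 44.30°.

44.3°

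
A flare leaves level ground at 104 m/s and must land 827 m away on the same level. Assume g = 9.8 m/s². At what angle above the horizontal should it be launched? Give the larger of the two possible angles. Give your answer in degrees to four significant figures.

Level-ground range R = v₀² sin(2θ)/g ⇒ sin(2θ) = gR/v₀² = 9.80 × 827 / 104² = 0.7493.
2θ = 48.53° or 180° − 48.53° = 131.5°, so θ = 24.27° or 65.73°.
The larger angle is 65.73°.

65.73°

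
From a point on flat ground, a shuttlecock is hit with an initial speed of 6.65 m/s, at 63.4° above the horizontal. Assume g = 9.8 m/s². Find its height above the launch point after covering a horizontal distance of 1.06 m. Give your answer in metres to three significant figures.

1.50 m

vₓ = 6.650 cos 63.4° = 2.978 m/s; v_y0 = 6.650 sin 63.4° = 5.946 m/s.
At x = 1.06 m, t = x/vₓ = 1.06/2.978 = 0.3560 s.
Height: y = v_y0 t − ½ g t² = 5.946 × 0.3560 − 4.900 × 0.3560² = 2.117 − 0.6210 = 1.496 m.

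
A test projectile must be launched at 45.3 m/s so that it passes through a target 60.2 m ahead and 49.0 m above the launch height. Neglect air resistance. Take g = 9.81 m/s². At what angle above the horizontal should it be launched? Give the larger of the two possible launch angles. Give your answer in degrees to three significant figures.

80.2°

Trajectory: y = x tanθ − g x² (1 + tan²θ)/(2v₀²). With x = 60.2, y = 49.0, v₀ = 45.3, g = 9.81:
8.662 tan²θ − 60.2 tanθ + (57.66) = 0.
tanθ = [60.2 ± √(60.2² − 4 × 8.662 × (57.66))] / (2 × 8.662) = (60.2 ± 40.32) / 17.32, giving tanθ = 1.147 or 5.802.
θ = 48.92° or 80.22°; the larger is 80.22°.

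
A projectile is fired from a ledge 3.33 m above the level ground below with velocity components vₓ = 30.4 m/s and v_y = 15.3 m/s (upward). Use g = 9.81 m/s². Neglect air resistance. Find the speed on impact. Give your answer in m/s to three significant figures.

With up positive and y = 0 at the ground: y(t) = 3.33 + (15.30) t − 4.905 t². Setting y = 0 and taking the positive root: t = [15.30 + √(15.30² + 2·9.81·3.33)] / 9.81 = (15.30 + 17.30) / 9.81 = 3.324 s.
Vertical velocity at impact: v_y = v_y0 − g t = 15.30 − 9.81 × 3.324 = −17.30 m/s.
Speed: |v| = √(vₓ² + v_y²) = √(30.40² + 17.30²) = 34.98 m/s.

35.0 m/s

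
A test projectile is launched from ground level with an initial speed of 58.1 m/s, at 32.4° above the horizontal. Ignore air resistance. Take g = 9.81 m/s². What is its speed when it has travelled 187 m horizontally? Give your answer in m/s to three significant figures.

49.5 m/s

vₓ = 58.10 cos 32.4° = 49.06 m/s; v_y0 = 58.10 sin 32.4° = 31.13 m/s.
At x = 187 m, t = x/vₓ = 187/49.06 = 3.812 s.
Vertical velocity there: v_y = v_y0 − g t = 31.13 − 9.81 × 3.812 = −6.264 m/s.
Speed: √(vₓ² + v_y²) = √(49.06² + 6.264²) = 49.45 m/s.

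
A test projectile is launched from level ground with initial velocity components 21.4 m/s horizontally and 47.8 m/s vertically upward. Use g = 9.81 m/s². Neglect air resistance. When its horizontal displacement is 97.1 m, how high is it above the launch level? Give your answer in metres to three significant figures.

Time to reach x = 97.1 m: t = x/vₓ = 97.1/21.40 = 4.537 s.
Height: y = v_y0 t − ½ g t² = 47.80 × 4.537 − 4.905 × 4.537² = 216.9 − 101.0 = 115.9 m.

116 m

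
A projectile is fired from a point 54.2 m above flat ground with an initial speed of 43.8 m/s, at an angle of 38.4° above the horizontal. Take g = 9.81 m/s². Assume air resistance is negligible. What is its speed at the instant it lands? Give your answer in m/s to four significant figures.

Components: vₓ = 43.80 cos 38.4° = 34.33 m/s, v_y0 = 43.80 sin 38.4° = 27.21 m/s.
The projectile lands when y = 54.2 + (27.21) t − ½·9.81·t² = 0. Positive root: t = (27.21 + √(27.21² + 2·9.81·54.2)) / 9.81 = (27.21 + 42.47) / 9.81 = 7.102 s.
Vertical velocity at impact: v_y = v_y0 − g t = 27.21 − 9.81 × 7.102 = −42.47 m/s.
Speed: |v| = √(vₓ² + v_y²) = √(34.33² + 42.47²) = 54.61 m/s.

54.61 m/s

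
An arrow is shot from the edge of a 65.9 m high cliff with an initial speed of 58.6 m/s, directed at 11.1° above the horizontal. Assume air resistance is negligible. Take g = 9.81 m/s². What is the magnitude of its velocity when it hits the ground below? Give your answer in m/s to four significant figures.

vₓ = 58.60 cos 11.1° = 57.50 m/s; v_y0 = 58.60 sin 11.1° = 11.28 m/s.
The projectile lands when y = 65.9 + (11.28) t − ½·9.81·t² = 0. Positive root: t = (11.28 + √(11.28² + 2·9.81·65.9)) / 9.81 = (11.28 + 37.69) / 9.81 = 4.992 s.
Vertical velocity at impact: v_y = v_y0 − g t = 11.28 − 9.81 × 4.992 = −37.69 m/s.
Speed: |v| = √(vₓ² + v_y²) = √(57.50² + 37.69²) = 68.75 m/s.

68.75 m/s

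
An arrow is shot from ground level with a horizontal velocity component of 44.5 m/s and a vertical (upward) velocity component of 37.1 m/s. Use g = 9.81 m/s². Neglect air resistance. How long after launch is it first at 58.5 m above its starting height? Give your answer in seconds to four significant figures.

2.240 s

Set y = v_y0 t − ½ g t² = 58.5: 4.905 t² − 37.10 t + 58.5 = 0.
Quadratic formula: t = (37.10 ± √228.64) / 9.81 = (37.10 ± 15.12) / 9.81 → t = 2.240 s or 5.323 s.
The first (ascending) time is 2.240 s.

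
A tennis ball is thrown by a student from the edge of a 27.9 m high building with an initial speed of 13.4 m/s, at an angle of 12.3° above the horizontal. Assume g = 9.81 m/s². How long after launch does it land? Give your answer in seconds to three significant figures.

2.69 s

vₓ = 13.40 cos 12.3° = 13.09 m/s; v_y0 = 13.40 sin 12.3° = 2.855 m/s.
The projectile lands when y = 27.9 + (2.855) t − ½·9.81·t² = 0. Positive root: t = (2.855 + √(2.855² + 2·9.81·27.9)) / 9.81 = (2.855 + 23.57) / 9.81 = 2.694 s.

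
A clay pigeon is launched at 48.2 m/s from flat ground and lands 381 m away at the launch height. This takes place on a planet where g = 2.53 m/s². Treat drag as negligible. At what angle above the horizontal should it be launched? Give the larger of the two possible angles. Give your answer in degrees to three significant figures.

77.7°

R = v₀² sin 2θ / g gives sin 2θ = gR/v₀² = 2.53·381/48.2² = 0.4149.
2θ = 24.51° or 180° − 24.51° = 155.5°, so θ = 12.26° or 77.74°.
The larger angle is 77.74°.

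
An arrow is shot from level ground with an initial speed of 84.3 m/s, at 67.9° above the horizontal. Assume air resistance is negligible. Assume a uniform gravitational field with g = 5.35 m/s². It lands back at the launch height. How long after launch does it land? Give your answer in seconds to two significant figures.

vₓ = 84.30 cos 67.9° = 31.72 m/s; v_y0 = 84.30 sin 67.9° = 78.11 m/s.
Landing at launch height ⇒ T = 2 v_y0 / g = 2 × 78.11 / 5.35 = 29.20 s.

29 s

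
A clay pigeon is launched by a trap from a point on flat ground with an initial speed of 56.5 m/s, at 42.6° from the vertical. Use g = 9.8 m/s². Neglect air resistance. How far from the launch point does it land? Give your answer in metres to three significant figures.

vₓ = 56.50 sin 42.6° = 38.24 m/s; v_y0 = 56.50 cos 42.6° = 41.59 m/s.
Time aloft: T = 2 v_y0 / g = 2 × 41.59 / 9.80 = 8.488 s.
Range: R = vₓ T = 38.24 × 8.488 = 324.6 m.

325 m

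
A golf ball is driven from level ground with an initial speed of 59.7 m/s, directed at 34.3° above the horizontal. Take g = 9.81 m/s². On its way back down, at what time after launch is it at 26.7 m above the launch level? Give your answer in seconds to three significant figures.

vₓ = 59.70 cos 34.3° = 49.32 m/s; v_y0 = 59.70 sin 34.3° = 33.64 m/s.
Set y = v_y0 t − ½ g t² = 26.7: 4.905 t² − 33.64 t + 26.7 = 0.
t = [33.64 ± √(33.64² − 2·9.81·26.7)] / 9.81 = (33.64 ± 24.66) / 9.81, so t = 0.9160 s or t = 5.943 s.
The descending-branch root is 5.943 s.

5.94 s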